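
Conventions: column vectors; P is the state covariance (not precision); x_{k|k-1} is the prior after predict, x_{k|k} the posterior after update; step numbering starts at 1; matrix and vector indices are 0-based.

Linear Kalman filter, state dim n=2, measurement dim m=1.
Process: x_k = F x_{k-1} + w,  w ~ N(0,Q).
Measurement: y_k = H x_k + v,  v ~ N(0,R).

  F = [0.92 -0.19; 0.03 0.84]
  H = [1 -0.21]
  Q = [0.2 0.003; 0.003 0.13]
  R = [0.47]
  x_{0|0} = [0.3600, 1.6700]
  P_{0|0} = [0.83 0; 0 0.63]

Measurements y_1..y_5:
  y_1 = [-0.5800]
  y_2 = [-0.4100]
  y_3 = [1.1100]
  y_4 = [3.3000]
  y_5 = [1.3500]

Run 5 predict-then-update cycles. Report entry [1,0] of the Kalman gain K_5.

step 1: x^-=[0.0139, 1.4136]  P^-=[0.9253 -0.0746; -0.0746 0.5753]  S=[1.4520]  K=[0.6480; -0.1346]  nu=[-0.2970]  x^+=[-0.1786, 1.4536]  P^+=[0.3155 0.0520; 0.0520 0.5490]
step 2: x^-=[-0.4405, 1.2157]  P^-=[0.4687 -0.0360; -0.0360 0.5203]  S=[0.9767]  K=[0.4876; -0.1487]  nu=[0.2858]  x^+=[-0.3012, 1.1732]  P^+=[0.2365 0.0348; 0.0348 0.4987]
step 3: x^-=[-0.5000, 0.9764]  P^-=[0.4060 -0.0433; -0.0433 0.4838]  S=[0.9155]  K=[0.4534; -0.1583]  nu=[1.8150]  x^+=[0.3229, 0.6891]  P^+=[0.2178 0.0224; 0.0224 0.4609]
step 4: x^-=[0.1662, 0.5885]  P^-=[0.3932 -0.0474; -0.0474 0.4565]  S=[0.9032]  K=[0.4463; -0.1586]  nu=[3.2574]  x^+=[1.6200, 0.0718]  P^+=[0.2132 0.0166; 0.0166 0.4338]
step 5: x^-=[1.4767, 0.1090]  P^-=[0.3904 -0.0477; -0.0477 0.4371]  S=[0.8997]  K=[0.4450; -0.1550]  nu=[-0.1039]  x^+=[1.4305, 0.1251]  P^+=[0.2122 0.0144; 0.0144 0.4155]

K[1,0] = -0.1550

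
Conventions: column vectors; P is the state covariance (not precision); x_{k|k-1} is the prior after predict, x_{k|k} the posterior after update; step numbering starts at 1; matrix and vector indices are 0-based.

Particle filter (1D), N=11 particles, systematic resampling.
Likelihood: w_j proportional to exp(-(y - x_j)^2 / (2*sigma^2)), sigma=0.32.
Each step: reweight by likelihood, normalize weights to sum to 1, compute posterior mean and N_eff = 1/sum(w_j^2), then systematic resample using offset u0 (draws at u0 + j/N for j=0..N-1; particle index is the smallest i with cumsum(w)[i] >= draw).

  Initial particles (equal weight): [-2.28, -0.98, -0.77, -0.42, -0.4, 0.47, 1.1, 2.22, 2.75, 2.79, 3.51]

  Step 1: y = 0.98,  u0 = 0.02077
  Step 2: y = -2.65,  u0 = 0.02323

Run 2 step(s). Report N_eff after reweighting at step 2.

N_eff = 3.0000

step 1: w=[0.0000, 0.0000, 0.0000, 0.0001, 0.0001, 0.2314, 0.7680, 0.0005, 0.0000, 0.0000, 0.0000]  mean=0.9545  Neff=1.5542  idx=[5, 5, 5, 6, 6, 6, 6, 6, 6, 6, 6]
step 2: w=[0.3333, 0.3333, 0.3333, 0.0000, 0.0000, 0.0000, 0.0000, 0.0000, 0.0000, 0.0000, 0.0000]  mean=0.4700  Neff=3.0000  idx=[0, 0, 0, 0, 1, 1, 1, 1, 2, 2, 2]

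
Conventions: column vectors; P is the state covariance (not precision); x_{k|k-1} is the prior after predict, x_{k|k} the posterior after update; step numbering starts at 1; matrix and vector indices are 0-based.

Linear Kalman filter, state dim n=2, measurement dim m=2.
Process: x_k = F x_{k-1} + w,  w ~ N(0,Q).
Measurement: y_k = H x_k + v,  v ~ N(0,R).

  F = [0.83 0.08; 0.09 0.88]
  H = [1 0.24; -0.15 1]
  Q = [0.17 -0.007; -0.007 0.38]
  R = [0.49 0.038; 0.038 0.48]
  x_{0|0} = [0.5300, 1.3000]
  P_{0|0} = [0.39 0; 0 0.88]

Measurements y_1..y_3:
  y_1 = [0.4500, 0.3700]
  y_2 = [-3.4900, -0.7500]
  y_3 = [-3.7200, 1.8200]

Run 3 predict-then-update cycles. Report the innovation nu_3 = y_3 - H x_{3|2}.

step 1: x^-=[0.5439, 1.1917]  P^-=[0.4443 0.0841; 0.0841 1.0646]  S=[1.0360 0.3079; 0.3079 1.5294]  K=[0.4733 -0.0839; 0.1312 0.6614]  nu=[-0.3799, -0.7401]  x^+=[0.4262, 0.6523]  P^+=[0.2259 0.0116; 0.0116 0.3242]
step 2: x^-=[0.4059, 0.6124]  P^-=[0.3293 0.0413; 0.0413 0.6347]  S=[0.8756 0.1807; 0.1807 1.1098]  K=[0.4024 -0.0728; 0.1078 0.5488]  nu=[-4.0429, -1.3015]  x^+=[-1.1260, -0.5378]  P^+=[0.1922 0.0092; 0.0092 0.2689]
step 3: x^-=[-0.9776, -0.5746]  P^-=[0.3053 0.0330; 0.0330 0.5912]  S=[0.8453 0.1659; 0.1659 1.0682]  K=[0.3847 -0.0717; 0.1023 0.5330]  nu=[-2.6045, 2.2480]  x^+=[-2.1408, 0.3569]  P^+=[0.1839 0.0078; 0.0078 0.2609]

innov = [-2.6045, 2.2480]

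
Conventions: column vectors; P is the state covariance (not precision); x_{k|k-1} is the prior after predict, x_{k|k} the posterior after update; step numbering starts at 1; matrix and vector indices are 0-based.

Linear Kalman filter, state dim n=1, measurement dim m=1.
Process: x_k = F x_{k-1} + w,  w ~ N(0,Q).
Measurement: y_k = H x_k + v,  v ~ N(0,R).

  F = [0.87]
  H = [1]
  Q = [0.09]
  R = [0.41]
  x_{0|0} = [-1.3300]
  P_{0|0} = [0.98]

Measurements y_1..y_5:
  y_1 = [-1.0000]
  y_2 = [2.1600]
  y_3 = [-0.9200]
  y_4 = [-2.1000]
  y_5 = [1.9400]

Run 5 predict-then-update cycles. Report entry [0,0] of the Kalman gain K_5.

step 1: x^-=[-1.1571]  P^-=[0.8318]  S=[1.2418]  K=[0.6698]  nu=[0.1571]  x^+=[-1.0519]  P^+=[0.2746]
step 2: x^-=[-0.9151]  P^-=[0.2979]  S=[0.7079]  K=[0.4208]  nu=[3.0751]  x^+=[0.3789]  P^+=[0.1725]
step 3: x^-=[0.3296]  P^-=[0.2206]  S=[0.6306]  K=[0.3498]  nu=[-1.2496]  x^+=[-0.1075]  P^+=[0.1434]
step 4: x^-=[-0.0935]  P^-=[0.1986]  S=[0.6086]  K=[0.3263]  nu=[-2.0065]  x^+=[-0.7482]  P^+=[0.1338]
step 5: x^-=[-0.6509]  P^-=[0.1913]  S=[0.6013]  K=[0.3181]  nu=[2.5909]  x^+=[0.1732]  P^+=[0.1304]

K[0,0] = 0.3181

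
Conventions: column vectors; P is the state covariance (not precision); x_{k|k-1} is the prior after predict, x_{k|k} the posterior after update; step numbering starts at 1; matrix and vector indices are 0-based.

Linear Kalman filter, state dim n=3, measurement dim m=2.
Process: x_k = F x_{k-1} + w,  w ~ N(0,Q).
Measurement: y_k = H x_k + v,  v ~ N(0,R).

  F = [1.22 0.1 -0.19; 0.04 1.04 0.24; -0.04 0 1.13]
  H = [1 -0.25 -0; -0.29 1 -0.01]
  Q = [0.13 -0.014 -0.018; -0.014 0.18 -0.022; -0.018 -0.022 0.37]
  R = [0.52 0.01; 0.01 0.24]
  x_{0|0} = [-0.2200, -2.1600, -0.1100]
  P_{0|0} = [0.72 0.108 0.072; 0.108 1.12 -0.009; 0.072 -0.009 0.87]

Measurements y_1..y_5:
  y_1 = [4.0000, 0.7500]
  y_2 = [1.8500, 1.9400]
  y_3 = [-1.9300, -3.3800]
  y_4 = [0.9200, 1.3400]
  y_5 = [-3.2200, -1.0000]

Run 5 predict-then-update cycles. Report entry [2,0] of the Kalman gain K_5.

K[2,0] = -0.3860

step 1: x^-=[-0.4635, -2.2816, -0.1155]  P^-=[1.2376 0.2575 -0.1416; 0.2575 1.4485 0.2003; -0.1416 0.2003 1.4755]  S=[1.7194 -0.4329; -0.4329 1.6386]  K=[0.7145 0.1278; 0.1606 0.8797; -0.0821 0.1166]  nu=[3.8931, 2.8960]  x^+=[2.6882, 0.8914, -0.0975]  P^+=[0.4121 0.1570 -0.0336; 0.1570 0.2586 0.0318; -0.0336 0.0318 1.4334]
step 2: x^-=[3.3873, 1.0112, -0.2177]  P^-=[0.8503 0.1523 -0.3895; 0.1523 0.5712 0.3957; -0.3895 0.3957 2.2040]  S=[1.3299 -0.2111; -0.2111 0.7844]  K=[0.6189 0.0514; 0.1181 0.6986; -0.2808 0.5448]  nu=[-1.2845, 1.9090]  x^+=[2.6904, 2.1931, 1.1829]  P^+=[0.3522 0.1196 -0.1122; 0.1196 0.2046 0.1134; -0.1122 0.1134 1.8018]
step 3: x^-=[3.2768, 2.6723, 1.2291]  P^-=[0.7982 0.0428 -0.5652; 0.0428 0.5701 0.5904; -0.5652 0.5904 2.6814]  S=[1.3325 -0.3110; -0.3110 0.8376]  K=[0.5913 0.0010; 0.0864 0.6909; -0.3638 0.7335]  nu=[-4.5387, -5.0898]  x^+=[0.5881, -1.2361, -0.8532]  P^+=[0.3328 0.1012 -0.1445; 0.1012 0.1975 0.1494; -0.1445 0.1494 1.8885]
step 4: x^-=[0.7560, -1.4668, -0.9877]  P^-=[0.7814 -0.0017 -0.6235; -0.0017 0.5832 0.6558; -0.6235 0.6558 2.7950]  S=[1.3387 -0.3563; -0.3563 0.8734]  K=[0.5793 -0.0179; 0.0737 0.6908; -0.3834 0.7695]  nu=[-0.2027, 3.0161]  x^+=[0.5846, 0.6019, 1.4110]  P^+=[0.3246 0.0941 -0.1529; 0.0941 0.1954 0.1552; -0.1529 0.1552 1.8708]
step 5: x^-=[0.5053, 0.9880, 1.5711]  P^-=[0.7705 -0.0139 -0.6302; -0.0139 0.5820 0.6579; -0.6302 0.6579 2.7732]  S=[1.3338 -0.3659; -0.3659 0.8783]  K=[0.5737 -0.0241; 0.0694 0.6886; -0.3860 0.7647]  nu=[-3.4783, -1.8258]  x^+=[-1.4461, -0.5106, 1.5175]  P^+=[0.3209 0.0915 -0.1548; 0.0915 0.1940 0.1532; -0.1548 0.1532 1.8447]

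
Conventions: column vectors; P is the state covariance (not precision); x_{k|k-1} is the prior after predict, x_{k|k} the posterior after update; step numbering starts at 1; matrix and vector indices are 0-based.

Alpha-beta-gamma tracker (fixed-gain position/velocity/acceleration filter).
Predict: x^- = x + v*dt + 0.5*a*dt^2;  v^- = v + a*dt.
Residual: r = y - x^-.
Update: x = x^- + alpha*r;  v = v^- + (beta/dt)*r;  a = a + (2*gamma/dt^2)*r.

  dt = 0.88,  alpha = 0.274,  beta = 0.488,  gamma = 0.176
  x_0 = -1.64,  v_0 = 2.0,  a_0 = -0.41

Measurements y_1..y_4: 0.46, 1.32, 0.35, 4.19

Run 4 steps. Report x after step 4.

x_post = 2.1898

step 1: x_pred=-0.0388  r=0.4988  x^+=0.0979  v^+=1.9158  a^+=-0.1833
step 2: x_pred=1.7128  r=-0.3928  x^+=1.6052  v^+=1.5366  a^+=-0.3618
step 3: x_pred=2.8173  r=-2.4673  x^+=2.1413  v^+=-0.1500  a^+=-1.4834
step 4: x_pred=1.4349  r=2.7551  x^+=2.1898  v^+=0.0724  a^+=-0.2310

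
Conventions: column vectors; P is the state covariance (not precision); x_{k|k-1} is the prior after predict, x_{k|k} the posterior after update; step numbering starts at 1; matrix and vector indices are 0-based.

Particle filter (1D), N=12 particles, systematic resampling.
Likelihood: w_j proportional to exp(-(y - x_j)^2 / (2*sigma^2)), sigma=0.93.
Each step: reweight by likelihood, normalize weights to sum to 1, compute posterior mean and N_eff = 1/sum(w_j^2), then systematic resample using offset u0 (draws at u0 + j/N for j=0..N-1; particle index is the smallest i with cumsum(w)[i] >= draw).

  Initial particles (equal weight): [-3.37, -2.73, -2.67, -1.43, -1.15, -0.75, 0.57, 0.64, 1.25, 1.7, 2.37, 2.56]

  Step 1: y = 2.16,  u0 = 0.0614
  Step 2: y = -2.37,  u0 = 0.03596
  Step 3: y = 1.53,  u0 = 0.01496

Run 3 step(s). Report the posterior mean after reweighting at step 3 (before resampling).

post_mean = 0.7370

step 1: w=[0.0000, 0.0000, 0.0000, 0.0001, 0.0005, 0.0019, 0.0595, 0.0675, 0.1590, 0.2271, 0.2502, 0.2340]  mean=1.8520  Neff=4.9413  idx=[6, 8, 8, 9, 9, 9, 10, 10, 10, 11, 11, 11]
step 2: w=[0.8447, 0.0641, 0.0641, 0.0087, 0.0087, 0.0087, 0.0003, 0.0003, 0.0003, 0.0001, 0.0001, 0.0001]  mean=0.6887  Neff=1.3852  idx=[0, 0, 0, 0, 0, 0, 0, 0, 0, 0, 1, 2]
step 3: w=[0.0754, 0.0754, 0.0754, 0.0754, 0.0754, 0.0754, 0.0754, 0.0754, 0.0754, 0.0754, 0.1228, 0.1228]  mean=0.7370  Neff=11.4843  idx=[0, 1, 2, 3, 4, 5, 6, 7, 9, 10, 10, 11]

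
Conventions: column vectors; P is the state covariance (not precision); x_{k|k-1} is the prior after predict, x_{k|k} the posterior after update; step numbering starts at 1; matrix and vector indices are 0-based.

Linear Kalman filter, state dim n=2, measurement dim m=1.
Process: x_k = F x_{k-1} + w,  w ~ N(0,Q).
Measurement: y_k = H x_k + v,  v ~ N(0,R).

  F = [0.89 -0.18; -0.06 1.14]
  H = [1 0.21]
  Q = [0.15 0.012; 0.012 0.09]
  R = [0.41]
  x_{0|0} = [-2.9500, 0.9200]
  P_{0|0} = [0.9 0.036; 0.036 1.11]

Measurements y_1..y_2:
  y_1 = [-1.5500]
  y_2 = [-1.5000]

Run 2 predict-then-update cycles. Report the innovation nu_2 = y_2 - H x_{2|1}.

step 1: x^-=[-2.7911, 1.2258]  P^-=[0.8873 -0.2269; -0.2269 1.5309]  S=[1.2695]  K=[0.6614; 0.0745]  nu=[0.9837]  x^+=[-2.1405, 1.2991]  P^+=[0.3320 -0.2895; -0.2895 1.5238]
step 2: x^-=[-2.1389, 1.6094]  P^-=[0.5551 -0.6152; -0.6152 2.1112]  S=[0.7998]  K=[0.5325; -0.2149]  nu=[0.3009]  x^+=[-1.9786, 1.5447]  P^+=[0.3283 -0.5237; -0.5237 2.0742]

innov = [0.3009]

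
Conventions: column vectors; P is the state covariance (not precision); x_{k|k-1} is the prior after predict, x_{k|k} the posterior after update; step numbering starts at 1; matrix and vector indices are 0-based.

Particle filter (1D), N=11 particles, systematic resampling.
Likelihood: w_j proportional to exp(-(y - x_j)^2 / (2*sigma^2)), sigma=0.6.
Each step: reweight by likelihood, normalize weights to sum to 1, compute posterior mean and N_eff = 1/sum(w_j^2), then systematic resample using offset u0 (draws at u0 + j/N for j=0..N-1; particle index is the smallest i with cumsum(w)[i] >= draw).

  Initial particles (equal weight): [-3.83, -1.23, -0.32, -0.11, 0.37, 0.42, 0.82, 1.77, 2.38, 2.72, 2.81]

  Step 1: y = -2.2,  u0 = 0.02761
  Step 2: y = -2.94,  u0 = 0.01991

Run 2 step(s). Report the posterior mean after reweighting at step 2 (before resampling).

step 1: w=[0.0817, 0.8859, 0.0242, 0.0076, 0.0003, 0.0002, 0.0000, 0.0000, 0.0000, 0.0000, 0.0000]  mean=-1.4110  Neff=1.2623  idx=[0, 1, 1, 1, 1, 1, 1, 1, 1, 1, 1]
step 2: w=[0.6589, 0.0341, 0.0341, 0.0341, 0.0341, 0.0341, 0.0341, 0.0341, 0.0341, 0.0341, 0.0341]  mean=-2.9432  Neff=2.2431  idx=[0, 0, 0, 0, 0, 0, 0, 0, 3, 6, 8]

post_mean = -2.9432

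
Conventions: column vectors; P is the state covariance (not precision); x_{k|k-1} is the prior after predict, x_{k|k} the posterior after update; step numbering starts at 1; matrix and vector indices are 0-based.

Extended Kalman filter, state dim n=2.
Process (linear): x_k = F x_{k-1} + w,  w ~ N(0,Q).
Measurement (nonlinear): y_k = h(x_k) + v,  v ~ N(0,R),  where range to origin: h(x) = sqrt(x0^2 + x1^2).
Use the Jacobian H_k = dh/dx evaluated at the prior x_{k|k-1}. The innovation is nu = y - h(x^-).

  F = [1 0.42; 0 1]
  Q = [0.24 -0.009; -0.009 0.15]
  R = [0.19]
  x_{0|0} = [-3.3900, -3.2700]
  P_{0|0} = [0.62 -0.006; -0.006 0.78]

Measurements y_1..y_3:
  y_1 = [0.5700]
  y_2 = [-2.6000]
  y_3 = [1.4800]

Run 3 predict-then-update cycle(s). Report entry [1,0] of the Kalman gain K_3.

K[1,0] = 0.5556

step 1: x^-=[-4.7634, -3.2700]  P^-=[0.9926 0.3126; 0.3126 0.9300]  H_jac=[-0.8244 -0.5660]  S=[1.4542]  K=[-0.6844; -0.5392]  nu=[-5.2078]  x^+=[-1.1994, -0.4622]  P^+=[0.3115 -0.2240; -0.2240 0.5073]
step 2: x^-=[-1.3935, -0.4622]  P^-=[0.4528 -0.0199; -0.0199 0.6573]  H_jac=[-0.9492 -0.3148]  S=[0.6512]  K=[-0.6504; -0.2887]  nu=[-4.0682]  x^+=[1.2524, 0.7123]  P^+=[0.1774 -0.1422; -0.1422 0.6030]
step 3: x^-=[1.5516, 0.7123]  P^-=[0.4043 0.1021; 0.1021 0.7530]  H_jac=[0.9088 0.4172]  S=[0.7324]  K=[0.5598; 0.5556]  nu=[-0.2273]  x^+=[1.4244, 0.5860]  P^+=[0.1748 -0.1257; -0.1257 0.5269]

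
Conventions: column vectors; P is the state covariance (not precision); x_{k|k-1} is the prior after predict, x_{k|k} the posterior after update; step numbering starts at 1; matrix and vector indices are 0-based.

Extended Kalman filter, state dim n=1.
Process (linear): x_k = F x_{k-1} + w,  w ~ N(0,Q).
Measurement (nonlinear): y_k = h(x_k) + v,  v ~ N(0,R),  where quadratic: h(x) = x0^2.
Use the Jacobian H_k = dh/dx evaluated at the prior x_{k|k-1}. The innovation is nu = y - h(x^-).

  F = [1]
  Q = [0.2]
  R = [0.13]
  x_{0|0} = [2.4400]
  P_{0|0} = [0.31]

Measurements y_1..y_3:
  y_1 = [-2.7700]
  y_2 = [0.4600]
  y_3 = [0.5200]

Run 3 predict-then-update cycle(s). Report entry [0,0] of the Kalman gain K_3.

step 1: x^-=[2.4400]  P^-=[0.5100]  H_jac=[4.8800]  S=[12.2753]  K=[0.2027]  nu=[-8.7236]  x^+=[0.6713]  P^+=[0.0054]
step 2: x^-=[0.6713]  P^-=[0.2054]  H_jac=[1.3426]  S=[0.5003]  K=[0.5513]  nu=[0.0093]  x^+=[0.6765]  P^+=[0.0534]
step 3: x^-=[0.6765]  P^-=[0.2534]  H_jac=[1.3529]  S=[0.5938]  K=[0.5773]  nu=[0.0624]  x^+=[0.7125]  P^+=[0.0555]

K[0,0] = 0.5773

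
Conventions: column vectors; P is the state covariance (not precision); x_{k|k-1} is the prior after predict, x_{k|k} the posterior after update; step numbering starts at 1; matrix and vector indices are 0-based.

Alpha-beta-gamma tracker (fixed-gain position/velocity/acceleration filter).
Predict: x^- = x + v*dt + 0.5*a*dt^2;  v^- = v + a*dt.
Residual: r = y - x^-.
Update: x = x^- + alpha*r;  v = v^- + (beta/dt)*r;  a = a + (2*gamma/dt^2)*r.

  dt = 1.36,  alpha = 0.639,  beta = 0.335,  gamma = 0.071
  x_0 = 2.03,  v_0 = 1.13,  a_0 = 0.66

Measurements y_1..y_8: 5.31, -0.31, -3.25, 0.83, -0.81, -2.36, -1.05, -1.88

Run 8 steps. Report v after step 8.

v_post = -0.3922

step 1: x_pred=4.1772  r=1.1328  x^+=4.9010  v^+=2.3066  a^+=0.7470
step 2: x_pred=8.7289  r=-9.0389  x^+=2.9530  v^+=1.0960  a^+=0.0530
step 3: x_pred=4.4927  r=-7.7427  x^+=-0.4549  v^+=-0.7391  a^+=-0.5414
step 4: x_pred=-1.9607  r=2.7907  x^+=-0.1774  v^+=-0.7880  a^+=-0.3272
step 5: x_pred=-1.5516  r=0.7416  x^+=-1.0777  v^+=-1.0502  a^+=-0.2702
step 6: x_pred=-2.7559  r=0.3959  x^+=-2.5029  v^+=-1.3202  a^+=-0.2398
step 7: x_pred=-4.5202  r=3.4702  x^+=-2.3027  v^+=-0.7916  a^+=0.0266
step 8: x_pred=-3.3547  r=1.4747  x^+=-2.4124  v^+=-0.3922  a^+=0.1398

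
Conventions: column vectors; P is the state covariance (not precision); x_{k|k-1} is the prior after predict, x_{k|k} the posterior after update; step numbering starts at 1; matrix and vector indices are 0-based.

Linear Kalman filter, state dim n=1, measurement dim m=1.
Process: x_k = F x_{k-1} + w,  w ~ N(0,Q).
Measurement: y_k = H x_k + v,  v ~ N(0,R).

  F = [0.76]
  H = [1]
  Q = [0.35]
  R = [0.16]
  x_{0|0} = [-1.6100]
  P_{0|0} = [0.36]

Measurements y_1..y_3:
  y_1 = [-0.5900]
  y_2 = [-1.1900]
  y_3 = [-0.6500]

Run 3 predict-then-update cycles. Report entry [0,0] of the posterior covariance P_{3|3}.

step 1: x^-=[-1.2236]  P^-=[0.5579]  S=[0.7179]  K=[0.7771]  nu=[0.6336]  x^+=[-0.7312]  P^+=[0.1243]
step 2: x^-=[-0.5557]  P^-=[0.4218]  S=[0.5818]  K=[0.7250]  nu=[-0.6343]  x^+=[-1.0156]  P^+=[0.1160]
step 3: x^-=[-0.7718]  P^-=[0.4170]  S=[0.5770]  K=[0.7227]  nu=[0.1218]  x^+=[-0.6838]  P^+=[0.1156]

P_post[0,0] = 0.1156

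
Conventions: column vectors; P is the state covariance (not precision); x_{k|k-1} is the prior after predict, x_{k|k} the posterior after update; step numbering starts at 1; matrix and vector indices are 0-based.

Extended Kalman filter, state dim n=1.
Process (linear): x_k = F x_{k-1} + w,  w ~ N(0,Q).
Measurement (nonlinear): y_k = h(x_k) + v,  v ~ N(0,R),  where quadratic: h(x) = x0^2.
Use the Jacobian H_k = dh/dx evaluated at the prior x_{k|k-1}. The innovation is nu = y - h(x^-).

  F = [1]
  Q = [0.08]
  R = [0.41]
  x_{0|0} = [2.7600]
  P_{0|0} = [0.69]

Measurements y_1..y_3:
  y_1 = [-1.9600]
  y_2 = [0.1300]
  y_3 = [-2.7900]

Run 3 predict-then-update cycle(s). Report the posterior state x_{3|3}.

x_post = [-0.1366]

step 1: x^-=[2.7600]  P^-=[0.7700]  H_jac=[5.5200]  S=[23.8722]  K=[0.1780]  nu=[-9.5776]  x^+=[1.0547]  P^+=[0.0132]
step 2: x^-=[1.0547]  P^-=[0.0932]  H_jac=[2.1095]  S=[0.8248]  K=[0.2384]  nu=[-0.9824]  x^+=[0.8205]  P^+=[0.0463]
step 3: x^-=[0.8205]  P^-=[0.1263]  H_jac=[1.6410]  S=[0.7502]  K=[0.2764]  nu=[-3.4632]  x^+=[-0.1366]  P^+=[0.0690]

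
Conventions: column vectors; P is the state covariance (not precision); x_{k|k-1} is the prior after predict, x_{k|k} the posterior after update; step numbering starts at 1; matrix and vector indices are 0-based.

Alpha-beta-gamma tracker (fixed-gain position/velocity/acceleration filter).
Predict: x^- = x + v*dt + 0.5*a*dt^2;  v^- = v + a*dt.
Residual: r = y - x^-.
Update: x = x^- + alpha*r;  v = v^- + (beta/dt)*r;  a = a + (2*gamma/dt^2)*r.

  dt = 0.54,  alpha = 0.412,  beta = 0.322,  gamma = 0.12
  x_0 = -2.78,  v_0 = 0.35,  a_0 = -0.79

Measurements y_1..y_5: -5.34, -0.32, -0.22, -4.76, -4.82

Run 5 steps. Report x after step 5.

step 1: x_pred=-2.7062  r=-2.6338  x^+=-3.7913  v^+=-1.6471  a^+=-2.9578
step 2: x_pred=-5.1120  r=4.7920  x^+=-3.1377  v^+=-0.3869  a^+=0.9863
step 3: x_pred=-3.2028  r=2.9828  x^+=-1.9739  v^+=1.9244  a^+=3.4413
step 4: x_pred=-0.4330  r=-4.3270  x^+=-2.2157  v^+=1.2025  a^+=-0.1200
step 5: x_pred=-1.5839  r=-3.2361  x^+=-2.9172  v^+=-0.7920  a^+=-2.7835

x_post = -2.9172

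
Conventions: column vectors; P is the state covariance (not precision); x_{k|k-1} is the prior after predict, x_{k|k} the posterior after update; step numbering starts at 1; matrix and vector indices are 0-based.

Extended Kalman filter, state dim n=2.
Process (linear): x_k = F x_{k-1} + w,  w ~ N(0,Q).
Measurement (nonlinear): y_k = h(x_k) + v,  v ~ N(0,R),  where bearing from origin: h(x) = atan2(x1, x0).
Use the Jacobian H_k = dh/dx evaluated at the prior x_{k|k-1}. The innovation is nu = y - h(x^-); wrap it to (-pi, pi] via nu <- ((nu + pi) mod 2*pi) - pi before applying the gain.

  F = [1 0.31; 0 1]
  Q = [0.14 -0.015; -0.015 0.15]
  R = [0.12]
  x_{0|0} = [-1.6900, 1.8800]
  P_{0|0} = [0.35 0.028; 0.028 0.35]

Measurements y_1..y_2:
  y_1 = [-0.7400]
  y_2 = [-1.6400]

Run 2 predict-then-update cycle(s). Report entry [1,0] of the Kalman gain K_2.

step 1: x^-=[-1.1072, 1.8800]  P^-=[0.5410 0.1215; 0.1215 0.5000]  H_jac=[-0.3949 -0.2326]  S=[0.2538]  K=[-0.9534; -0.6474]  nu=[-2.8430]  x^+=[1.6033, 3.7206]  P^+=[0.3104 -0.0351; -0.0351 0.3936]
step 2: x^-=[2.7566, 3.7206]  P^-=[0.4664 0.0719; 0.0719 0.5436]  H_jac=[-0.1735 0.1286]  S=[0.1398]  K=[-0.5127; 0.4106]  nu=[-2.5731]  x^+=[4.0759, 2.6640]  P^+=[0.4297 0.1013; 0.1013 0.5201]

K[1,0] = 0.4106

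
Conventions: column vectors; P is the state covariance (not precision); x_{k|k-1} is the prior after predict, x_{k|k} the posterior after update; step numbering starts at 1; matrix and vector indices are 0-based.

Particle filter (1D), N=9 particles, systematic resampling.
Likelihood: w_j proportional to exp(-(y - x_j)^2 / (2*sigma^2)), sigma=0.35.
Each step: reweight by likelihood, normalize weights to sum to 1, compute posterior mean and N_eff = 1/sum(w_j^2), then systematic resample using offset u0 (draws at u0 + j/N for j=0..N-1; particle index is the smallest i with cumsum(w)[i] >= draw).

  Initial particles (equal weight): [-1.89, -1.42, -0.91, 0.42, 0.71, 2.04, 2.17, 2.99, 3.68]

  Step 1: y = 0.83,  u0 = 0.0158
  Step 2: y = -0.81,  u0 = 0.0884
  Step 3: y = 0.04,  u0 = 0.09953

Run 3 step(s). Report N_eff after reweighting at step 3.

step 1: w=[0.0000, 0.0000, 0.0000, 0.3473, 0.6504, 0.0018, 0.0005, 0.0000, 0.0000]  mean=0.6123  Neff=1.8391  idx=[3, 3, 3, 4, 4, 4, 4, 4, 4]
step 2: w=[0.3095, 0.3095, 0.3095, 0.0119, 0.0119, 0.0119, 0.0119, 0.0119, 0.0119]  mean=0.4408  Neff=3.4705  idx=[0, 0, 1, 1, 1, 2, 2, 2, 7]
step 3: w=[0.1206, 0.1206, 0.1206, 0.1206, 0.1206, 0.1206, 0.1206, 0.1206, 0.0348]  mean=0.4301  Neff=8.4991  idx=[0, 1, 2, 3, 4, 5, 6, 7, 8]

N_eff = 8.4991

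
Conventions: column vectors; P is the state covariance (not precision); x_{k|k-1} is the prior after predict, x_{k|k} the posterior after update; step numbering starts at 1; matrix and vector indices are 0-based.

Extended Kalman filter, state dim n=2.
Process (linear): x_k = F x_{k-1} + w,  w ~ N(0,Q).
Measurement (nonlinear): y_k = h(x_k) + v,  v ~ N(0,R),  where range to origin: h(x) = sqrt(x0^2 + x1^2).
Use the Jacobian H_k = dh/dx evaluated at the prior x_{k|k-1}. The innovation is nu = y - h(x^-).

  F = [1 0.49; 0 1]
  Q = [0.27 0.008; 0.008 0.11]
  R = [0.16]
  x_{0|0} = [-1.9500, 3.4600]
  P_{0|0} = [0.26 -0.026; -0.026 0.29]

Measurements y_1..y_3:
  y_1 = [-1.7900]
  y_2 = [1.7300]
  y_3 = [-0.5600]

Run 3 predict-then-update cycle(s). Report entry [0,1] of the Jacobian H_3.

step 1: x^-=[-0.2546, 3.4600]  P^-=[0.5741 0.1241; 0.1241 0.4000]  H_jac=[-0.0734 0.9973]  S=[0.5428]  K=[0.1504; 0.7182]  nu=[-5.2594]  x^+=[-1.0456, -0.3172]  P^+=[0.5619 0.0655; 0.0655 0.1200]
step 2: x^-=[-1.2010, -0.3172]  P^-=[0.9249 0.1323; 0.1323 0.2300]  H_jac=[-0.9668 -0.2554]  S=[1.1049]  K=[-0.8399; -0.1689]  nu=[0.4878]  x^+=[-1.6107, -0.3996]  P^+=[0.1455 -0.0245; -0.0245 0.1985]
step 3: x^-=[-1.8065, -0.3996]  P^-=[0.4391 0.0808; 0.0808 0.3085]  H_jac=[-0.9764 -0.2160]  S=[0.6271]  K=[-0.7115; -0.2320]  nu=[-2.4102]  x^+=[-0.0916, 0.1597]  P^+=[0.1216 -0.0227; -0.0227 0.2747]

H_jac[0,1] = -0.2160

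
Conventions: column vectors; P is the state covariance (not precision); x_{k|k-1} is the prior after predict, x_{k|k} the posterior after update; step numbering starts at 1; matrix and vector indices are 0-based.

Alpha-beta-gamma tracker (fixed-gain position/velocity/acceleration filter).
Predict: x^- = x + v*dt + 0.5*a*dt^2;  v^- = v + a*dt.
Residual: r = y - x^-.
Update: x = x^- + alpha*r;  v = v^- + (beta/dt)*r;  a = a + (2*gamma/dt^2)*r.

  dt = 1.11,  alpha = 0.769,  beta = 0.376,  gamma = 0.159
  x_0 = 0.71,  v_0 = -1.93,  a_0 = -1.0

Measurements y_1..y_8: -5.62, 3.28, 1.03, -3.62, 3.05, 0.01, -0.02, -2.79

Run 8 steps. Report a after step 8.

step 1: x_pred=-2.0484  r=-3.5716  x^+=-4.7949  v^+=-4.2499  a^+=-1.9218
step 2: x_pred=-10.6962  r=13.9762  x^+=0.0515  v^+=-1.6488  a^+=1.6854
step 3: x_pred=-0.7404  r=1.7704  x^+=0.6210  v^+=0.8217  a^+=2.1423
step 4: x_pred=2.8529  r=-6.4729  x^+=-2.1248  v^+=1.0070  a^+=0.4717
step 5: x_pred=-0.7164  r=3.7664  x^+=2.1800  v^+=2.8064  a^+=1.4438
step 6: x_pred=6.1845  r=-6.1745  x^+=1.4363  v^+=2.3175  a^+=-0.1498
step 7: x_pred=3.9164  r=-3.9364  x^+=0.8893  v^+=0.8177  a^+=-1.1658
step 8: x_pred=1.0788  r=-3.8688  x^+=-1.8963  v^+=-1.7868  a^+=-2.1643

a_post = -2.1643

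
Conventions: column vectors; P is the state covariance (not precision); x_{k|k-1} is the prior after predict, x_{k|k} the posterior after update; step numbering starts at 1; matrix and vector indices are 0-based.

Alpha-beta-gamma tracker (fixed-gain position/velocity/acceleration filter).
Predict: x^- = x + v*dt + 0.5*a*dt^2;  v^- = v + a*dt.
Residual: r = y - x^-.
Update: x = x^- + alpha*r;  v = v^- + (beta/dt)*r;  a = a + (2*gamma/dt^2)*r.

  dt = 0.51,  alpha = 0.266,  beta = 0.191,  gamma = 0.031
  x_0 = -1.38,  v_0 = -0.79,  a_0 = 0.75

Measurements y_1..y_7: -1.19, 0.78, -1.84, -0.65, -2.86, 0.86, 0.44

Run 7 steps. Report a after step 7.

a_post = 0.1120

step 1: x_pred=-1.6854  r=0.4954  x^+=-1.5536  v^+=-0.2220  a^+=0.8681
step 2: x_pred=-1.5539  r=2.3339  x^+=-0.9331  v^+=1.0948  a^+=1.4244
step 3: x_pred=-0.1895  r=-1.6505  x^+=-0.6285  v^+=1.2031  a^+=1.0310
step 4: x_pred=0.1191  r=-0.7691  x^+=-0.0854  v^+=1.4409  a^+=0.8476
step 5: x_pred=0.7596  r=-3.6196  x^+=-0.2032  v^+=0.5176  a^+=-0.0152
step 6: x_pred=0.0588  r=0.8012  x^+=0.2719  v^+=0.8099  a^+=0.1758
step 7: x_pred=0.7078  r=-0.2678  x^+=0.6366  v^+=0.7993  a^+=0.1120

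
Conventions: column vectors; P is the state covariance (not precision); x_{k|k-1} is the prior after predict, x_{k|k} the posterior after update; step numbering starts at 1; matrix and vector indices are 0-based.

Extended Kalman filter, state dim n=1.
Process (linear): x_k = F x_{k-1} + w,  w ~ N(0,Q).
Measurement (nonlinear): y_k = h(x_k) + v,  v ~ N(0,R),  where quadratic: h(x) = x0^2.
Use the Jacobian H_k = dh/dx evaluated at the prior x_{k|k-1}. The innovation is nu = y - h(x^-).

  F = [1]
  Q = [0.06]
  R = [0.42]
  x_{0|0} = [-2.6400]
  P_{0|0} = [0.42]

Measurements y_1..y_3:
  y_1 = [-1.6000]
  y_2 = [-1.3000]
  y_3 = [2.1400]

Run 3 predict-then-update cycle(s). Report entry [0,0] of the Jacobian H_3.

step 1: x^-=[-2.6400]  P^-=[0.4800]  H_jac=[-5.2800]  S=[13.8016]  K=[-0.1836]  nu=[-8.5696]  x^+=[-1.0664]  P^+=[0.0146]
step 2: x^-=[-1.0664]  P^-=[0.0746]  H_jac=[-2.1327]  S=[0.7593]  K=[-0.2095]  nu=[-2.4371]  x^+=[-0.5557]  P^+=[0.0413]
step 3: x^-=[-0.5557]  P^-=[0.1013]  H_jac=[-1.1114]  S=[0.5451]  K=[-0.2065]  nu=[1.8312]  x^+=[-0.9338]  P^+=[0.0780]

H_jac[0,0] = -1.1114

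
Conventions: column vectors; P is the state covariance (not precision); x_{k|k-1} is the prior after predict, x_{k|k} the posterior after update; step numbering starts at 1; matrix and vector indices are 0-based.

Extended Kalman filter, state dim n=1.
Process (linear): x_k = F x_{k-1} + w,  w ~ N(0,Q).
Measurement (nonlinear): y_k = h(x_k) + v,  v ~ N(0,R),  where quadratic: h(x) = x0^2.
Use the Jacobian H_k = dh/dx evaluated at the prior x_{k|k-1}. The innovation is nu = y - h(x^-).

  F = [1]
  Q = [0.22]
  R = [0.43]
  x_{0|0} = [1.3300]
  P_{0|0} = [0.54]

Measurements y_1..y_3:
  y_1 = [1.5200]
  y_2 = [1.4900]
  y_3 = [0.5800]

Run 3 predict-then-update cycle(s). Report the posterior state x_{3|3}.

step 1: x^-=[1.3300]  P^-=[0.7600]  H_jac=[2.6600]  S=[5.8075]  K=[0.3481]  nu=[-0.2489]  x^+=[1.2434]  P^+=[0.0563]
step 2: x^-=[1.2434]  P^-=[0.2763]  H_jac=[2.4867]  S=[2.1384]  K=[0.3213]  nu=[-0.0559]  x^+=[1.2254]  P^+=[0.0556]
step 3: x^-=[1.2254]  P^-=[0.2756]  H_jac=[2.4508]  S=[2.0851]  K=[0.3239]  nu=[-0.9216]  x^+=[0.9269]  P^+=[0.0568]

x_post = [0.9269]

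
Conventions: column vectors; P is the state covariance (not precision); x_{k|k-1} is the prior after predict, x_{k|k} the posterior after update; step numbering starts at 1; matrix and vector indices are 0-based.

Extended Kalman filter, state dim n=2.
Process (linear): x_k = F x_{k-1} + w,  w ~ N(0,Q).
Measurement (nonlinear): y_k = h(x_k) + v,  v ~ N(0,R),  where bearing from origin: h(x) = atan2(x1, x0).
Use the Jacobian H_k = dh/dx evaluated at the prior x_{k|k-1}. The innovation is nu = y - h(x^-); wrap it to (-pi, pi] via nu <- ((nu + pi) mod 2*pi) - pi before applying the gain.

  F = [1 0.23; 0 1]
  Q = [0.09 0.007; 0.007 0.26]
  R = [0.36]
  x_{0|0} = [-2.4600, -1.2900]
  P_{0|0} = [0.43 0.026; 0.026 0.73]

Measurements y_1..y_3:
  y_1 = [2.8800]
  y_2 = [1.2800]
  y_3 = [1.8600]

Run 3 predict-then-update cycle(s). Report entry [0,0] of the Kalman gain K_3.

K[0,0] = -0.5455

step 1: x^-=[-2.7567, -1.2900]  P^-=[0.5706 0.2009; 0.2009 0.9900]  H_jac=[0.1393 -0.2976]  S=[0.4421]  K=[0.0445; -0.6031]  nu=[-0.6993]  x^+=[-2.7878, -0.8682]  P^+=[0.5697 0.2128; 0.2128 0.8292]
step 2: x^-=[-2.9875, -0.8682]  P^-=[0.8014 0.4105; 0.4105 1.0892]  H_jac=[0.0897 -0.3087]  S=[0.4475]  K=[-0.1225; -0.6690]  nu=[-2.1444]  x^+=[-2.7249, 0.5664]  P^+=[0.7947 0.3738; 0.3738 0.8889]
step 3: x^-=[-2.5946, 0.5664]  P^-=[1.1037 0.5853; 0.5853 1.1489]  H_jac=[-0.0803 -0.3679]  S=[0.5572]  K=[-0.5455; -0.8429]  nu=[-1.0667]  x^+=[-2.0128, 1.4655]  P^+=[0.9379 0.3291; 0.3291 0.7530]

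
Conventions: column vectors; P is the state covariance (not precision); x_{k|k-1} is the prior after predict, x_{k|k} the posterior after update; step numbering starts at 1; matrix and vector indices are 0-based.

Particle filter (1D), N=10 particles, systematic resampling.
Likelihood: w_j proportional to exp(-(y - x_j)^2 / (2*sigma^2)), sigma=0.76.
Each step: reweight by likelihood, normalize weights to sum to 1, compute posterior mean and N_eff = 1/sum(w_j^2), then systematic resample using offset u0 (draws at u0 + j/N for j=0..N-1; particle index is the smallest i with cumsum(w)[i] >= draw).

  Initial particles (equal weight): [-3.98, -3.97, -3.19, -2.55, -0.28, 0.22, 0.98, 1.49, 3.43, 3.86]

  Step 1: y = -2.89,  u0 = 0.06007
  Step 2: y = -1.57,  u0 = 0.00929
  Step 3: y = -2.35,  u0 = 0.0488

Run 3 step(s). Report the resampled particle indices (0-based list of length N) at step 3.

step 1: w=[0.1400, 0.1426, 0.3621, 0.3542, 0.0011, 0.0001, 0.0000, 0.0000, 0.0000, 0.0000]  mean=-3.1817  Neff=3.3730  idx=[0, 1, 1, 2, 2, 2, 3, 3, 3, 3]
step 2: w=[0.0032, 0.0033, 0.0033, 0.0498, 0.0498, 0.0498, 0.2102, 0.2102, 0.2102, 0.2102]  mean=-2.6595  Neff=5.4277  idx=[2, 4, 6, 6, 7, 7, 8, 8, 9, 9]
step 3: w=[0.0123, 0.0648, 0.1154, 0.1154, 0.1154, 0.1154, 0.1154, 0.1154, 0.1154, 0.1154]  mean=-2.6090  Neff=9.0243  idx=[1, 2, 3, 4, 5, 6, 6, 7, 8, 9]

resampled_idx = [1, 2, 3, 4, 5, 6, 6, 7, 8, 9]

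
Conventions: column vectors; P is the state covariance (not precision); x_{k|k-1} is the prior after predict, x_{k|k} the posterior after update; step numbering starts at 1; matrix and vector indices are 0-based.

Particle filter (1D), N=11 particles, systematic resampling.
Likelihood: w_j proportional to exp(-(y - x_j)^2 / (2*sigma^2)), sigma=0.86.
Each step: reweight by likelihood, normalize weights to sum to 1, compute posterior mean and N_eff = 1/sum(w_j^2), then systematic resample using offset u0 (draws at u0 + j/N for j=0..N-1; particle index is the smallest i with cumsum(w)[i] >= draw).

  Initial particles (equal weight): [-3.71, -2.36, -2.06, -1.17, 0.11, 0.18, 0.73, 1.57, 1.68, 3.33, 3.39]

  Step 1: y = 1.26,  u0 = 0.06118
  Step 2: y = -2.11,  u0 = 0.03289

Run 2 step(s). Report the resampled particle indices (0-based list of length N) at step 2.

resampled_idx = [0, 0, 0, 0, 0, 1, 1, 1, 1, 2, 4]

step 1: w=[0.0000, 0.0000, 0.0002, 0.0051, 0.1125, 0.1250, 0.2274, 0.2577, 0.2441, 0.0152, 0.0128]  mean=1.1032  Neff=4.8442  idx=[4, 5, 6, 6, 6, 7, 7, 7, 8, 8, 8]
step 2: w=[0.4584, 0.3703, 0.0550, 0.0550, 0.0550, 0.0014, 0.0014, 0.0014, 0.0008, 0.0008, 0.0008]  mean=0.2478  Neff=2.8065  idx=[0, 0, 0, 0, 0, 1, 1, 1, 1, 2, 4]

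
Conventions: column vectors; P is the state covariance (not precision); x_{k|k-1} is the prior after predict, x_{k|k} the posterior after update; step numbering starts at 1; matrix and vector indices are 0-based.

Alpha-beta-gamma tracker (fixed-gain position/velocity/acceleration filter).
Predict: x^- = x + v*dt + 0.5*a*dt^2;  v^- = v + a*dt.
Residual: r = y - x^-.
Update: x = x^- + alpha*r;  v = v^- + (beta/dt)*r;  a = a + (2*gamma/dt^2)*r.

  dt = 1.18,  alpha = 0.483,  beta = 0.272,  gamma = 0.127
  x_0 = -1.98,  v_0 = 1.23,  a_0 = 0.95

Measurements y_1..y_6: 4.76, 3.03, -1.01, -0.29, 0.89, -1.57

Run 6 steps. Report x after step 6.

step 1: x_pred=0.1328  r=4.6272  x^+=2.3677  v^+=3.4176  a^+=1.7941
step 2: x_pred=7.6496  r=-4.6196  x^+=5.4183  v^+=4.4698  a^+=0.9514
step 3: x_pred=11.3550  r=-12.3650  x^+=5.3827  v^+=2.7422  a^+=-1.3042
step 4: x_pred=7.7105  r=-8.0005  x^+=3.8463  v^+=-0.6410  a^+=-2.7637
step 5: x_pred=1.1659  r=-0.2759  x^+=1.0326  v^+=-3.9657  a^+=-2.8140
step 6: x_pred=-5.6060  r=4.0360  x^+=-3.6566  v^+=-6.3559  a^+=-2.0777

x_post = -3.6566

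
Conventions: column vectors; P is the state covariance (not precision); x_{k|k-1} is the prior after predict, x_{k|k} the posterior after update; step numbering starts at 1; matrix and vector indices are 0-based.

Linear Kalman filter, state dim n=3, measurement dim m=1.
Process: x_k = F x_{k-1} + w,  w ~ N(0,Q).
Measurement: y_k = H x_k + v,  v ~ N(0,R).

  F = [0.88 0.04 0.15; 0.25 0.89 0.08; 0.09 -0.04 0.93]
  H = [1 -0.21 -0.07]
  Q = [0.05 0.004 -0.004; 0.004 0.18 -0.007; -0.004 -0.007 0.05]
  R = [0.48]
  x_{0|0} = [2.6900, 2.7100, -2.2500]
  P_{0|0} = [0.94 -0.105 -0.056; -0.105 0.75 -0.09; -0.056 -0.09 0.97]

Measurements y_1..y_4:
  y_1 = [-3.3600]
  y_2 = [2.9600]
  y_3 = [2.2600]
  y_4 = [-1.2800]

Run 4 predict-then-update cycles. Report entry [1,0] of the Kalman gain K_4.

step 1: x^-=[2.1381, 2.9044, -1.9588]  P^-=[0.7777 0.1475 0.1585; 0.1475 0.7773 -0.0354; 0.1585 -0.0354 0.8958]  S=[1.2112]  K=[0.6074; -0.0109; 0.0852]  nu=[-5.0253]  x^+=[-0.9141, 2.9593, -2.3870]  P^+=[0.3309 0.1555 0.0958; 0.1555 0.7771 -0.0342; 0.0958 -0.0342 0.8871]
step 2: x^-=[-1.0441, 2.2143, -2.4206]  P^-=[0.3633 0.2441 0.2184; 0.2441 0.8901 0.0444; 0.2184 0.0444 0.8386]  S=[0.7548]  K=[0.3931; 0.0717; 0.1992]  nu=[4.2996]  x^+=[0.6461, 2.5226, -1.5639]  P^+=[0.2466 0.2229 0.1593; 0.2229 0.8862 0.0336; 0.1593 0.0336 0.8086]
step 3: x^-=[0.4349, 2.2815, -1.4972]  P^-=[0.3188 0.2981 0.2535; 0.2981 1.0129 0.1087; 0.2535 0.1087 0.7754]  S=[0.6897]  K=[0.3457; 0.1127; 0.2557]  nu=[2.1994]  x^+=[1.1952, 2.5295, -0.9348]  P^+=[0.2363 0.2712 0.1925; 0.2712 1.0041 0.0888; 0.1925 0.0888 0.7303]
step 4: x^-=[1.0127, 2.4753, -0.8630]  P^-=[0.3220 0.3485 0.2693; 0.3485 1.1358 0.1553; 0.2693 0.1553 0.7088]  S=[0.6761]  K=[0.3402; 0.1466; 0.2767]  nu=[-1.8333]  x^+=[0.3890, 2.2064, -1.3704]  P^+=[0.2438 0.3148 0.2057; 0.3148 1.1213 0.1278; 0.2057 0.1278 0.6570]

K[1,0] = 0.1466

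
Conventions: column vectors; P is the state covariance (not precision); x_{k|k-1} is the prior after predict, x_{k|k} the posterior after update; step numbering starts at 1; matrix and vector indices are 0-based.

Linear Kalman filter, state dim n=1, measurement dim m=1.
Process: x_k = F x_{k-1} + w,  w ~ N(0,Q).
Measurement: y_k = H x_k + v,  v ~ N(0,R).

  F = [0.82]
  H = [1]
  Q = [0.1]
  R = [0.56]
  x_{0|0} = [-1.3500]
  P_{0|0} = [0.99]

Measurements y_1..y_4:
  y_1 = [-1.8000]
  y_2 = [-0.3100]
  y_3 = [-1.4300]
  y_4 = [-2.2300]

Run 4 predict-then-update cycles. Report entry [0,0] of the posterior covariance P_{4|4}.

step 1: x^-=[-1.1070]  P^-=[0.7657]  S=[1.3257]  K=[0.5776]  nu=[-0.6930]  x^+=[-1.5073]  P^+=[0.3234]
step 2: x^-=[-1.2360]  P^-=[0.3175]  S=[0.8775]  K=[0.3618]  nu=[0.9260]  x^+=[-0.9009]  P^+=[0.2026]
step 3: x^-=[-0.7388]  P^-=[0.2362]  S=[0.7962]  K=[0.2967]  nu=[-0.6912]  x^+=[-0.9438]  P^+=[0.1661]
step 4: x^-=[-0.7740]  P^-=[0.2117]  S=[0.7717]  K=[0.2743]  nu=[-1.4560]  x^+=[-1.1734]  P^+=[0.1536]

P_post[0,0] = 0.1536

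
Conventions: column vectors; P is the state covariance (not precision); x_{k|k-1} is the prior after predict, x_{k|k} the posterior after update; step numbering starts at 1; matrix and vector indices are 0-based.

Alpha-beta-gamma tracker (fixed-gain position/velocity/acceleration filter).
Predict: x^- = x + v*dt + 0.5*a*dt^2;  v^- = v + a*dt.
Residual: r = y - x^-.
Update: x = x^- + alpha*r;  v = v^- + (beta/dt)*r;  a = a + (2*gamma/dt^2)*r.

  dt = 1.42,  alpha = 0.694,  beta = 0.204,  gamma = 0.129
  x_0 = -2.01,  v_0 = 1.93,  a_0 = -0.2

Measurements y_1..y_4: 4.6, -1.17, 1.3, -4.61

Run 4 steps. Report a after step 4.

step 1: x_pred=0.5290  r=4.0710  x^+=3.3543  v^+=2.2309  a^+=0.3209
step 2: x_pred=6.8456  r=-8.0156  x^+=1.2828  v^+=1.5350  a^+=-0.7047
step 3: x_pred=2.7520  r=-1.4520  x^+=1.7443  v^+=0.3257  a^+=-0.8905
step 4: x_pred=1.3090  r=-5.9190  x^+=-2.7988  v^+=-1.7891  a^+=-1.6478

a_post = -1.6478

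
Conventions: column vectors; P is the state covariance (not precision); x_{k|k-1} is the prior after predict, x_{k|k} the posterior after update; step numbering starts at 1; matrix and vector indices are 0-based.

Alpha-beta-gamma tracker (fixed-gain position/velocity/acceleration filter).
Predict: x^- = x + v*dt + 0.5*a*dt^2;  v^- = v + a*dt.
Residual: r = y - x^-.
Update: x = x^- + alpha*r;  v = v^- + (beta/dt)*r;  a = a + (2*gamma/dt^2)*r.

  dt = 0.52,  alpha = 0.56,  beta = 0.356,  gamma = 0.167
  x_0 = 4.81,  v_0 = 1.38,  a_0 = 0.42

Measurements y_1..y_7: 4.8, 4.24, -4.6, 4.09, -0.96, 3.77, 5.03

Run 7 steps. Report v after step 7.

v_post = 11.0934

step 1: x_pred=5.5844  r=-0.7844  x^+=5.1451  v^+=1.0614  a^+=-0.5489
step 2: x_pred=5.6228  r=-1.3828  x^+=4.8485  v^+=-0.1707  a^+=-2.2570
step 3: x_pred=4.4545  r=-9.0545  x^+=-0.6160  v^+=-7.5432  a^+=-13.4412
step 4: x_pred=-6.3557  r=10.4457  x^+=-0.5061  v^+=-7.3813  a^+=-0.5385
step 5: x_pred=-4.4172  r=3.4572  x^+=-2.4812  v^+=-5.2945  a^+=3.7319
step 6: x_pred=-4.7298  r=8.4998  x^+=0.0301  v^+=2.4651  a^+=14.2308
step 7: x_pred=3.2360  r=1.7940  x^+=4.2406  v^+=11.0934  a^+=16.4468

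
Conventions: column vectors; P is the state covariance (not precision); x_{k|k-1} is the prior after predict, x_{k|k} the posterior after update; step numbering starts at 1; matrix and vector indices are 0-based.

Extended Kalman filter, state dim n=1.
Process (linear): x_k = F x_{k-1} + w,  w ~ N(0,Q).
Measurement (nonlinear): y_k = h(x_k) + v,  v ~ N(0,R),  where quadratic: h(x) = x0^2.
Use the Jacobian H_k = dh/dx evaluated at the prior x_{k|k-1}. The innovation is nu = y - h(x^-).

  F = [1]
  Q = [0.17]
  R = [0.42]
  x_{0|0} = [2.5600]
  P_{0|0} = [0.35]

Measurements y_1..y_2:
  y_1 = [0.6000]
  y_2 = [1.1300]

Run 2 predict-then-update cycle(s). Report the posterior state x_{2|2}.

x_post = [1.1801]

step 1: x^-=[2.5600]  P^-=[0.5200]  H_jac=[5.1200]  S=[14.0515]  K=[0.1895]  nu=[-5.9536]  x^+=[1.4319]  P^+=[0.0155]
step 2: x^-=[1.4319]  P^-=[0.1855]  H_jac=[2.8639]  S=[1.9418]  K=[0.2737]  nu=[-0.9205]  x^+=[1.1801]  P^+=[0.0401]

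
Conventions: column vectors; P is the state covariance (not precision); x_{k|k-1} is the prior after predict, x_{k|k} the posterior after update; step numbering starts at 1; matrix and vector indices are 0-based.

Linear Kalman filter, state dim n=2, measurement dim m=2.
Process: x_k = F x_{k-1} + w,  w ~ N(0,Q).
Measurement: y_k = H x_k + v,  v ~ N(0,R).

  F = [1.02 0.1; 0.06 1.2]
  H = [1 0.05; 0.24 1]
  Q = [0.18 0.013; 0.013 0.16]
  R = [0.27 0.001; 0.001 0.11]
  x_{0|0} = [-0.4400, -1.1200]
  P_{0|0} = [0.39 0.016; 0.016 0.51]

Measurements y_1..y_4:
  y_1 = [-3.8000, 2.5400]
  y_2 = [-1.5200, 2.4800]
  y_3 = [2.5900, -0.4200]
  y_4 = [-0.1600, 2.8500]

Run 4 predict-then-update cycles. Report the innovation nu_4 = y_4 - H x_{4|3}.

step 1: x^-=[-0.5608, -1.3704]  P^-=[0.5941 0.1177; 0.1177 0.8981]  S=[0.8781 0.3077; 0.3077 1.0988]  K=[0.6656 0.0506; -0.1221 0.8772]  nu=[-3.1707, 4.0450]  x^+=[-2.4665, 2.5651]  P^+=[0.1816 -0.0374; -0.0374 0.1053]
step 2: x^-=[-2.2593, 2.9302]  P^-=[0.3624 -0.0092; -0.0092 0.3070]  S=[0.6322 0.0940; 0.0940 0.4334]  K=[0.5640 0.0571; -0.0980 0.7244]  nu=[0.5928, 0.0921]  x^+=[-1.9197, 2.9388]  P^+=[0.1538 -0.0301; -0.0301 0.0868]
step 3: x^-=[-1.6642, 3.4113]  P^-=[0.3348 -0.0042; -0.0042 0.2812]  S=[0.6051 0.0912; 0.0912 0.4085]  K=[0.5431 0.0653; -0.0901 0.7061]  nu=[4.0837, -3.4319]  x^+=[0.3297, 0.6204]  P^+=[0.1481 -0.0278; -0.0278 0.0843]
step 4: x^-=[0.3983, 0.7643]  P^-=[0.3292 -0.0020; -0.0020 0.2779]  S=[0.5997 0.0918; 0.0918 0.4058]  K=[0.5384 0.0678; -0.0880 0.7033]  nu=[-0.5966, 1.9901]  x^+=[0.2121, 2.2165]  P^+=[0.1468 -0.0272; -0.0272 0.0838]

innov = [-0.5966, 1.9901]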